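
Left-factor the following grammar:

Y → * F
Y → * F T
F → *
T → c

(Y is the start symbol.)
Left-factoring transforms A → αβ₁ | αβ₂ into A → αA' and A' → β₁ | β₂
(α is the longest common prefix among the alternatives). Repeat until
no nonterminal has two alternatives with a common prefix.

Round 1: Y has alternatives sharing prefix '* F'. Introduce Y': Y → * F Y'
  Add: Y' → ε
  Add: Y' → T

No remaining common prefixes — done.

Resulting grammar:
Y → * F Y'
Y' → ε
Y' → T
F → *
T → c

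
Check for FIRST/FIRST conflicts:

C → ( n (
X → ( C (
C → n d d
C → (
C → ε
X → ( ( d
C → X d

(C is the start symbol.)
A FIRST/FIRST conflict occurs when two productions N → α and N → β for the same non-terminal have FIRST(α) ∩ FIRST(β) ≠ ∅ (with ε ∈ FIRST of a nullable right-hand side, so two nullable alternatives also conflict).

FIRST sets of the non-terminals at (or reachable through a nullable prefix from) the front of some alternative:
  FIRST(X) = { '(' }

Productions for C:
  C → ( n (: FIRST = { '(' }
  C → n d d: FIRST = { 'n' }
  C → (: FIRST = { '(' }
  C → ε: FIRST = { ε }
  C → X d: FIRST = { '(' }
Productions for X:
  X → ( C (: FIRST = { '(' }
  X → ( ( d: FIRST = { '(' }

Conflict for C: C → ( n ( and C → (
  Overlap: { '(' }
Conflict for C: C → ( n ( and C → X d
  Overlap: { '(' }
Conflict for C: C → ( and C → X d
  Overlap: { '(' }
Conflict for X: X → ( C ( and X → ( ( d
  Overlap: { '(' }

Answer: Yes. C → '(' n '(' / C → '(' on { '(' }; C → '(' n '(' / C → X d on { '(' }; C → '(' / C → X d on { '(' }; X → '(' C '(' / X → '(' '(' d on { '(' }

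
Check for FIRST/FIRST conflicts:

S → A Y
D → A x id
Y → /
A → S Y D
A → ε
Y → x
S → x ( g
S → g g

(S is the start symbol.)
Yes. S → A Y / S → x '(' g on { 'x' }; S → A Y / S → g g on { 'g' }

A FIRST/FIRST conflict occurs when two productions N → α and N → β for the same non-terminal have FIRST(α) ∩ FIRST(β) ≠ ∅ (with ε ∈ FIRST of a nullable right-hand side, so two nullable alternatives also conflict).

FIRST sets of the non-terminals at (or reachable through a nullable prefix from) the front of some alternative:
  FIRST(A) = { '/', 'g', 'x', ε }
  FIRST(Y) = { '/', 'x' }
  FIRST(S) = { '/', 'g', 'x' }

Productions for S:
  S → A Y: FIRST = { '/', 'g', 'x' }
  S → x ( g: FIRST = { 'x' }
  S → g g: FIRST = { 'g' }
Productions for Y:
  Y → /: FIRST = { '/' }
  Y → x: FIRST = { 'x' }
Productions for A:
  A → S Y D: FIRST = { '/', 'g', 'x' }
  A → ε: FIRST = { ε }
D has only one production, so no FIRST/FIRST conflict is possible there.

Conflict for S: S → A Y and S → x ( g
  Overlap: { 'x' }
Conflict for S: S → A Y and S → g g
  Overlap: { 'g' }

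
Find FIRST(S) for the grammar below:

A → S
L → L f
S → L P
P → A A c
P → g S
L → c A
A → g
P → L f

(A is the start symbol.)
{ 'c' }

FIRST sets of the other non-terminals involved (by the same procedure, iterated to a fixed point):
  FIRST(L) = { 'c' }

From S → L P:
  - L is a non-terminal: add FIRST(L) \ {ε} = { 'c' }
    L is not nullable, so stop

Collecting: FIRST(S) = { 'c' }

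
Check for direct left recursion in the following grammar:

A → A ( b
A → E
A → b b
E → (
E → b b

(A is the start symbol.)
Yes, A is left-recursive

A → A ( b: LEFT RECURSIVE (starts with A)
A → E: starts with E
A → b b: starts with b
E → (: starts with '('
E → b b: starts with b

The grammar has direct left recursion on: A.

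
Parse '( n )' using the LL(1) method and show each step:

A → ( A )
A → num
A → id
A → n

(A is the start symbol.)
Stack is shown with the top on the left.

Stack    Input    Action
------------------------
A $      ( n ) $  output A → ( A )
( A ) $  ( n ) $  match '('
A ) $    n ) $    output A → n
n ) $    n ) $    match 'n'
) $      ) $      match ')'
$        $        accept

The string is accepted.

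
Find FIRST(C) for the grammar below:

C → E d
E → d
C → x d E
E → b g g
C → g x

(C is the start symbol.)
{ 'b', 'd', 'g', 'x' }

To compute FIRST(C), examine every production with C on the left-hand side, reading each right-hand side left to right until a non-nullable symbol is reached.

FIRST sets of the other non-terminals involved (by the same procedure, iterated to a fixed point):
  FIRST(E) = { 'b', 'd' }

From C → E d:
  - E is a non-terminal: add FIRST(E) \ {ε} = { 'b', 'd' }
    E is not nullable, so stop
From C → x d E:
  - x is a terminal: add 'x' and stop
From C → g x:
  - g is a terminal: add 'g' and stop

Collecting: FIRST(C) = { 'b', 'd', 'g', 'x' }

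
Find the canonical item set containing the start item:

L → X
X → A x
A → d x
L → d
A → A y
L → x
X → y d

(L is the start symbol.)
First, augment the grammar with L' → L
I₀ = CLOSURE({ [L' → . L] }):
  [L' → . L] has the dot before L: add [L → . X], [L → . d], [L → . x]
  [L → . X] has the dot before X: add [X → . A x], [X → . y d]
  [X → . A x] has the dot before A: add [A → . d x], [A → . A y]
No further items can be added.

I₀ = { [A → . A y], [A → . d x], [L → . X], [L → . d], [L → . x], [L' → . L], [X → . A x], [X → . y d] }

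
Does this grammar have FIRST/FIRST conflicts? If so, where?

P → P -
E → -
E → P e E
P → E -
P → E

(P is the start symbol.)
A FIRST/FIRST conflict occurs when two productions N → α and N → β for the same non-terminal have FIRST(α) ∩ FIRST(β) ≠ ∅ (with ε ∈ FIRST of a nullable right-hand side, so two nullable alternatives also conflict).

FIRST sets of the non-terminals at (or reachable through a nullable prefix from) the front of some alternative:
  FIRST(P) = { '-' }
  FIRST(E) = { '-' }

Productions for P:
  P → P -: FIRST = { '-' }
  P → E -: FIRST = { '-' }
  P → E: FIRST = { '-' }
Productions for E:
  E → -: FIRST = { '-' }
  E → P e E: FIRST = { '-' }

Conflict for P: P → P - and P → E -
  Overlap: { '-' }
Conflict for P: P → P - and P → E
  Overlap: { '-' }
Conflict for P: P → E - and P → E
  Overlap: { '-' }
Conflict for E: E → - and E → P e E
  Overlap: { '-' }

Answer: Yes. P → P '-' / P → E '-' on { '-' }; P → P '-' / P → E on { '-' }; P → E '-' / P → E on { '-' }; E → '-' / E → P e E on { '-' }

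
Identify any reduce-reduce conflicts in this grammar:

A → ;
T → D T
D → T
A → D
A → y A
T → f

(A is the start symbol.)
A reduce-reduce conflict occurs when an LR(0) state has two complete items [A → α .] and [B → β .] — both call for a reduction, and with no lookahead the parser cannot choose between them.

Augment with A' → A and build the canonical LR(0) collection (I0 = CLOSURE({[A' → . A]}), then GOTO on every symbol after a dot until no new states appear). It has 10 states:
  I0: { [A → . ;], [A → . D], [A → . y A], [A' → . A], [D → . T], [T → . D T], [T → . f] }  — shift
  I1: { [A → ; .] }  — reduce
  I2: { [A' → A .] }  — accept
  I3: { [A → D .], [D → . T], [T → . D T], [T → . f], [T → D . T] }  — shift, reduce
  I4: { [D → T .] }  — reduce
  I5: { [T → f .] }  — reduce
  I6: { [A → . ;], [A → . D], [A → . y A], [A → y . A], [D → . T], [T → . D T], [T → . f] }  — shift
  I7: { [A → y A .] }  — reduce
  I8: { [D → . T], [T → . D T], [T → . f], [T → D . T] }  — shift
  I9: { [D → T .], [T → D T .] }  — 2 reduces

I9 contains complete items [D → T .], [T → D T .] — reduce-reduce conflict.

Answer: Yes — I9: [D → T .] vs [T → D T .]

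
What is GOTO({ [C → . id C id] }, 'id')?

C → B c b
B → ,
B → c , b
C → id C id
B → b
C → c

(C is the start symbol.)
GOTO(I, 'id') = CLOSURE({ [A → αX.β] : [A → α.Xβ] ∈ I, X = 'id' })

Items with dot before 'id', with the dot advanced:
  [C → . id C id] → [C → id . C id]
Closure of the advanced items:
  [C → id . C id] has the dot before C: add [C → . B c b], [C → . id C id], [C → . c]
  [C → . B c b] has the dot before B: add [B → . ,], [B → . c , b], [B → . b]

GOTO = { [B → . ,], [B → . b], [B → . c , b], [C → . B c b], [C → . c], [C → . id C id], [C → id . C id] }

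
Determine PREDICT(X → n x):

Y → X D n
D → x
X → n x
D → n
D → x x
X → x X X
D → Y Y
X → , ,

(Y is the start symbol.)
PREDICT(X → n x) = (FIRST(RHS) \ {ε}) ∪ (FOLLOW(X) if ε ∈ FIRST(RHS), i.e. RHS ⇒* ε)
FIRST(n x) = { 'n' }
ε ∉ FIRST(n x), so FOLLOW(X) is not added.
PREDICT(X → n x) = { 'n' }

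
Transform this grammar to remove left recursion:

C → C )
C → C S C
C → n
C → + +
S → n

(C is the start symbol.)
C → n C'
C → + + C'
C' → ) C'
C' → S C C'
C' → ε
S → n

C is directly left-recursive. The standard transformation for
  A → A α₁ | ... | A α_m | β₁ | ... | β_n
is
  A  → β₁ A' | ... | β_n A'
  A' → α₁ A' | ... | α_m A' | ε

C → n becomes C → n C'
C → + + becomes C → + + C'
C → C ) becomes C' → ) C'
C → C S C becomes C' → S C C'
Add C' → ε

Productions for other non-terminals are unchanged:
  S → n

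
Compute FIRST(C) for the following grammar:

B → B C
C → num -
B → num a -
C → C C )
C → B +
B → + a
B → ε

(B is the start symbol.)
To compute FIRST(C), examine every production with C on the left-hand side, reading each right-hand side left to right until a non-nullable symbol is reached.

FIRST sets of the other non-terminals involved (by the same procedure, iterated to a fixed point):
  FIRST(B) = { '+', 'num', ε }

From C → num -:
  - num is a terminal: add 'num' and stop
From C → C C ):
  - C is the symbol being defined: contributes nothing new
    C is not nullable, so stop
From C → B +:
  - B is a non-terminal: add FIRST(B) \ {ε} = { '+', 'num' }
    B is nullable, so continue to the next symbol
  - '+' is a terminal: add '+' and stop

Collecting: FIRST(C) = { '+', 'num' }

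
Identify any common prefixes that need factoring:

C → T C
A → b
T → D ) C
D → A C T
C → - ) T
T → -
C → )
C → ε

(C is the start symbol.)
Left-factoring is needed when two productions for the same non-terminal
share a common prefix on the right-hand side.

Productions for C:
  C → T C
  C → - ) T
  C → )
  C → ε
Productions for T:
  T → D ) C
  T → -

No common prefixes found.

Answer: No, left-factoring is not needed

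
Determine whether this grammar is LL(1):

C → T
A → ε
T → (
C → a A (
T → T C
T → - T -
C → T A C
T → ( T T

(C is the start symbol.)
No. Predict set conflict for C: { '(', '-' }

A grammar is LL(1) if for each non-terminal N with multiple productions, the predict sets of those productions are pairwise disjoint, where PREDICT(N → α) = (FIRST(α) \ {ε}) ∪ (FOLLOW(N) if α ⇒* ε).

Relevant sets:
  FIRST(T) = { '(', '-' }

For C:
  PREDICT(C → T) = { '(', '-' }
  PREDICT(C → a A '(') = { 'a' }
  PREDICT(C → T A C) = { '(', '-' }
For T:
  PREDICT(T → '(') = { '(' }
  PREDICT(T → T C) = { '(', '-' }
  PREDICT(T → '-' T '-') = { '-' }
  PREDICT(T → '(' T T) = { '(' }
A has a single production, so nothing to check there.

Conflict found: Predict set conflict for C: { '(', '-' }
The grammar is NOT LL(1).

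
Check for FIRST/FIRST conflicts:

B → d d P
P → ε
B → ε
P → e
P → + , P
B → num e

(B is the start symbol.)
Productions for B:
  B → d d P: FIRST = { 'd' }
  B → ε: FIRST = { ε }
  B → num e: FIRST = { 'num' }
Productions for P:
  P → ε: FIRST = { ε }
  P → e: FIRST = { 'e' }
  P → + , P: FIRST = { '+' }

All alternatives of each non-terminal have pairwise disjoint FIRST sets.

Answer: No FIRST/FIRST conflicts.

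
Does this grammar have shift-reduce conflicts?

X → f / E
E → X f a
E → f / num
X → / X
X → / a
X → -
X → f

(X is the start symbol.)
Yes — I4: [X → f .] vs [X → f . / E]; I8: [X → f .] vs [E → f . / num]

A shift-reduce conflict occurs when an LR(0) state has both:
  - a complete (reduce) item [A → α .] (dot at the end), and
  - a shift item [B → β . c γ] (dot before a terminal).

Augment with X' → X and build the canonical LR(0) collection (I0 = CLOSURE({[X' → . X]}), then GOTO on every symbol after a dot until no new states appear). It has 15 states:
  I0: { [X → . -], [X → . / X], [X → . / a], [X → . f / E], [X → . f], [X' → . X] }  — shift
  I1: { [X → - .] }  — reduce
  I2: { [X → . -], [X → . / X], [X → . / a], [X → . f / E], [X → . f], [X → / . X], [X → / . a] }  — shift
  I3: { [X' → X .] }  — accept
  I4: { [X → f . / E], [X → f .] }  — shift, reduce
  I5: { [E → . X f a], [E → . f / num], [X → . -], [X → . / X], [X → . / a], [X → . f / E], [X → . f], [X → f / . E] }  — shift
  I6: { [X → f / E .] }  — reduce
  I7: { [E → X . f a] }  — shift
  I8: { [E → f . / num], [X → f . / E], [X → f .] }  — shift, reduce
  I9: { [E → . X f a], [E → . f / num], [E → f / . num], [X → . -], [X → . / X], [X → . / a], [X → . f / E], [X → . f], [X → f / . E] }  — shift
  I10: { [E → f / num .] }  — reduce
  I11: { [E → X f . a] }  — shift
  I12: { [E → X f a .] }  — reduce
  I13: { [X → / X .] }  — reduce
  I14: { [X → / a .] }  — reduce

I4 contains reduce item [X → f .] and shift item [X → f . / E] — shift-reduce conflict.
I8 contains reduce item [X → f .] and shift items [E → f . / num], [X → f . / E] — shift-reduce conflict.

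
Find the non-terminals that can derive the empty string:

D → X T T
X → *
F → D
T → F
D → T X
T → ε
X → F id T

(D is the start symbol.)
{ 'T' }

A non-terminal is nullable if it can derive ε (the empty string): either it has an ε-production, or it has a production whose right-hand side consists entirely of nullable non-terminals.

ε-productions: T → ε
So T is immediately nullable.
No further non-terminal can be added: every production for the remaining non-terminals contains a terminal or a non-nullable non-terminal.
Nullable = { 'T' }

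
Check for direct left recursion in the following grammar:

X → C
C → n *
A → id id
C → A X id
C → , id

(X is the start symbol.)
No direct left recursion

X → C: starts with C
C → n *: starts with n
A → id id: starts with id
C → A X id: starts with A
C → , id: starts with ','

No direct left recursion found.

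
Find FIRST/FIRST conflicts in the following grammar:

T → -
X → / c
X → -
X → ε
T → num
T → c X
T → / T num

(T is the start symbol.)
A FIRST/FIRST conflict occurs when two productions N → α and N → β for the same non-terminal have FIRST(α) ∩ FIRST(β) ≠ ∅ (with ε ∈ FIRST of a nullable right-hand side, so two nullable alternatives also conflict).

Productions for T:
  T → -: FIRST = { '-' }
  T → num: FIRST = { 'num' }
  T → c X: FIRST = { 'c' }
  T → / T num: FIRST = { '/' }
Productions for X:
  X → / c: FIRST = { '/' }
  X → -: FIRST = { '-' }
  X → ε: FIRST = { ε }

All alternatives of each non-terminal have pairwise disjoint FIRST sets.

Answer: No FIRST/FIRST conflicts.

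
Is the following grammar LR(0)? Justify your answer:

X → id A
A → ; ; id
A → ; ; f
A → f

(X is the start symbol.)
Yes, the grammar is LR(0)

Augment with X' → X and build the canonical LR(0) collection (I0 = CLOSURE({[X' → . X]}), then GOTO on every symbol after a dot until no new states appear). It has 9 states:
  I0: { [X → . id A], [X' → . X] }  — shift
  I1: { [X' → X .] }  — accept
  I2: { [A → . ; ; f], [A → . ; ; id], [A → . f], [X → id . A] }  — shift
  I3: { [A → ; . ; f], [A → ; . ; id] }  — shift
  I4: { [X → id A .] }  — reduce
  I5: { [A → f .] }  — reduce
  I6: { [A → ; ; . f], [A → ; ; . id] }  — shift
  I7: { [A → ; ; f .] }  — reduce
  I8: { [A → ; ; id .] }  — reduce

Every state is either a pure shift/goto state or contains exactly one complete item and nothing to shift — no conflicts. The grammar is LR(0).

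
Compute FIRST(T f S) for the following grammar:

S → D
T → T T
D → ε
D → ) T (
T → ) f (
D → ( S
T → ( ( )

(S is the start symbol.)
{ '(', ')' }

FIRST sets of the non-terminals involved (from the grammar, by fixed-point iteration):
  FIRST(T) = { '(', ')' }

To compute FIRST(T f S), process the symbols left to right:
Symbol T is a non-terminal. Add FIRST(T) \ {ε} = { '(', ')' }
T is not nullable (ε ∉ FIRST(T)), so stop here.
FIRST(T f S) = { '(', ')' }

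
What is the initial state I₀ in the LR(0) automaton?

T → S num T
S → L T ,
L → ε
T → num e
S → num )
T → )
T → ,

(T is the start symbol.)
First, augment the grammar with T' → T
I₀ = CLOSURE({ [T' → . T] }):
  [T' → . T] has the dot before T: add [T → . S num T], [T → . num e], [T → . )], [T → . ,]
  [T → . S num T] has the dot before S: add [S → . L T ,], [S → . num )]
  [S → . L T ,] has the dot before L: add [L → .]
No further items can be added.

I₀ = { [L → .], [S → . L T ,], [S → . num )], [T → . )], [T → . ,], [T → . S num T], [T → . num e], [T' → . T] }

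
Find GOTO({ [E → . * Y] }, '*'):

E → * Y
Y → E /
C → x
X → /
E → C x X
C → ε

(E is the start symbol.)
GOTO(I, '*') = CLOSURE({ [A → αX.β] : [A → α.Xβ] ∈ I, X = '*' })

Items with dot before '*', with the dot advanced:
  [E → . * Y] → [E → * . Y]
Closure of the advanced items:
  [E → * . Y] has the dot before Y: add [Y → . E /]
  [Y → . E /] has the dot before E: add [E → . * Y], [E → . C x X]
  [E → . C x X] has the dot before C: add [C → . x], [C → .]

GOTO = { [C → . x], [C → .], [E → * . Y], [E → . * Y], [E → . C x X], [Y → . E /] }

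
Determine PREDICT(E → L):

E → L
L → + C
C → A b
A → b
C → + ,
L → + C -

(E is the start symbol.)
PREDICT(E → L) = (FIRST(RHS) \ {ε}) ∪ (FOLLOW(E) if ε ∈ FIRST(RHS), i.e. RHS ⇒* ε)
FIRST(L) = { '+' }
FIRST(L) = { '+' }
ε ∉ FIRST(L), so FOLLOW(E) is not added.
PREDICT(E → L) = { '+' }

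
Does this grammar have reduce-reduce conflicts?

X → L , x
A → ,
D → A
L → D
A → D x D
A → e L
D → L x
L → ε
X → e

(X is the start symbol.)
Yes — I6: [L → .] vs [X → e .]; I13: [A → D x D .] vs [L → D .]

Augment with X' → X and build the canonical LR(0) collection (I0 = CLOSURE({[X' → . X]}), then GOTO on every symbol after a dot until no new states appear). It has 15 states:
  I0: { [A → . ,], [A → . D x D], [A → . e L], [D → . A], [D → . L x], [L → . D], [L → .], [X → . L , x], [X → . e], [X' → . X] }  — shift, reduce
  I1: { [A → , .] }  — reduce
  I2: { [D → A .] }  — reduce
  I3: { [A → D . x D], [L → D .] }  — shift, reduce
  I4: { [D → L . x], [X → L . , x] }  — shift
  I5: { [X' → X .] }  — accept
  I6: { [A → . ,], [A → . D x D], [A → . e L], [A → e . L], [D → . A], [D → . L x], [L → . D], [L → .], [X → e .] }  — shift, 2 reduces
  I7: { [A → e L .], [D → L . x] }  — shift, reduce
  I8: { [A → . ,], [A → . D x D], [A → . e L], [A → e . L], [D → . A], [D → . L x], [L → . D], [L → .] }  — shift, reduce
  I9: { [D → L x .] }  — reduce
  I10: { [X → L , . x] }  — shift
  I11: { [X → L , x .] }  — reduce
  I12: { [A → . ,], [A → . D x D], [A → . e L], [A → D x . D], [D → . A], [D → . L x], [L → . D], [L → .] }  — shift, reduce
  I13: { [A → D . x D], [A → D x D .], [L → D .] }  — shift, 2 reduces
  I14: { [D → L . x] }  — shift

I6 contains complete items [L → .], [X → e .] — reduce-reduce conflict.
I13 contains complete items [A → D x D .], [L → D .] — reduce-reduce conflict.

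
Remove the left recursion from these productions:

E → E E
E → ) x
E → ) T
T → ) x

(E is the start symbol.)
E is directly left-recursive. The standard transformation for
  A → A α₁ | ... | A α_m | β₁ | ... | β_n
is
  A  → β₁ A' | ... | β_n A'
  A' → α₁ A' | ... | α_m A' | ε

E → ) x becomes E → ) x E'
E → ) T becomes E → ) T E'
E → E E becomes E' → E E'
Add E' → ε

Productions for other non-terminals are unchanged:
  T → ) x

Resulting grammar:
E → ) x E'
E → ) T E'
E' → E E'
E' → ε
T → ) x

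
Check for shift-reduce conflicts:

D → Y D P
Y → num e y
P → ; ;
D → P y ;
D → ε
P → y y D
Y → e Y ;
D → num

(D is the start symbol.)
A shift-reduce conflict occurs when an LR(0) state has both:
  - a complete (reduce) item [A → α .] (dot at the end), and
  - a shift item [B → β . c γ] (dot before a terminal).

Augment with D' → D and build the canonical LR(0) collection (I0 = CLOSURE({[D' → . D]}), then GOTO on every symbol after a dot until no new states appear). It has 20 states:
  I0: { [D → . P y ;], [D → . Y D P], [D → . num], [D → .], [D' → . D], [P → . ; ;], [P → . y y D], [Y → . e Y ;], [Y → . num e y] }  — shift, reduce
  I1: { [P → ; . ;] }  — shift
  I2: { [D' → D .] }  — accept
  I3: { [D → P . y ;] }  — shift
  I4: { [D → . P y ;], [D → . Y D P], [D → . num], [D → .], [D → Y . D P], [P → . ; ;], [P → . y y D], [Y → . e Y ;], [Y → . num e y] }  — shift, reduce
  I5: { [Y → . e Y ;], [Y → . num e y], [Y → e . Y ;] }  — shift
  I6: { [D → num .], [Y → num . e y] }  — shift, reduce
  I7: { [P → y . y D] }  — shift
  I8: { [D → . P y ;], [D → . Y D P], [D → . num], [D → .], [P → . ; ;], [P → . y y D], [P → y y . D], [Y → . e Y ;], [Y → . num e y] }  — shift, reduce
  I9: { [P → y y D .] }  — reduce
  I10: { [Y → num e . y] }  — shift
  I11: { [Y → num e y .] }  — reduce
  I12: { [Y → e Y . ;] }  — shift
  I13: { [Y → num . e y] }  — shift
  I14: { [Y → e Y ; .] }  — reduce
  I15: { [D → Y D . P], [P → . ; ;], [P → . y y D] }  — shift
  I16: { [D → Y D P .] }  — reduce
  I17: { [D → P y . ;] }  — shift
  I18: { [D → P y ; .] }  — reduce
  I19: { [P → ; ; .] }  — reduce

I0 contains reduce item [D → .] and shift items [D → . num], [P → . ; ;], [P → . y y D], [Y → . e Y ;], [Y → . num e y] — shift-reduce conflict.
I4 contains reduce item [D → .] and shift items [D → . num], [P → . ; ;], [P → . y y D], [Y → . e Y ;], [Y → . num e y] — shift-reduce conflict.
I6 contains reduce item [D → num .] and shift item [Y → num . e y] — shift-reduce conflict.
I8 contains reduce item [D → .] and shift items [D → . num], [P → . ; ;], [P → . y y D], [Y → . e Y ;], [Y → . num e y] — shift-reduce conflict.

Answer: Yes — I0: [D → .] vs [D → . num]; I4: [D → .] vs [D → . num]; I6: [D → num .] vs [Y → num . e y]; I8: [D → .] vs [D → . num]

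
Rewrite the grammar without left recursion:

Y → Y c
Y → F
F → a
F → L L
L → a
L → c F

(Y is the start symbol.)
Y is directly left-recursive. The standard transformation for
  A → A α₁ | ... | A α_m | β₁ | ... | β_n
is
  A  → β₁ A' | ... | β_n A'
  A' → α₁ A' | ... | α_m A' | ε

Y → F becomes Y → F Y'
Y → Y c becomes Y' → c Y'
Add Y' → ε

Productions for other non-terminals are unchanged:
  F → a
  F → L L
  L → a
  L → c F

Resulting grammar:
Y → F Y'
Y' → c Y'
Y' → ε
F → a
F → L L
L → a
L → c F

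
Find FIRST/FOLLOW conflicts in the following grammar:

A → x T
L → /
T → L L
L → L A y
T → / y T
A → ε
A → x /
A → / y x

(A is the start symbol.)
No FIRST/FOLLOW conflicts.

Nullable non-terminals: A.

A: nullable alternative(s) A → ε; FOLLOW(A) = { $, 'y' }
  A → x T: FIRST \ {ε} = { 'x' } — disjoint from FOLLOW(A)
  A → ε: FIRST \ {ε} = { } — this is the only nullable alternative, skip
  A → x /: FIRST \ {ε} = { 'x' } — disjoint from FOLLOW(A)
  A → / y x: FIRST \ {ε} = { '/' } — disjoint from FOLLOW(A)

L, T have no nullable alternative, so no FIRST/FOLLOW check is needed there.

No FIRST/FOLLOW conflicts found.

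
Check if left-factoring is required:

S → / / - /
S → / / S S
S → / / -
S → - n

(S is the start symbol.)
Yes, S has productions with common prefix '/ /'

Left-factoring is needed when two productions for the same non-terminal
share a common prefix on the right-hand side.

Productions for S:
  S → / / - /
  S → / / S S
  S → / / -
  S → - n

Found common prefix '/ /' in productions for S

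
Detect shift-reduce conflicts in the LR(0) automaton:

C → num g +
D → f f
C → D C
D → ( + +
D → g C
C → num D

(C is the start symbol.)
Augment with C' → C and build the canonical LR(0) collection (I0 = CLOSURE({[C' → . C]}), then GOTO on every symbol after a dot until no new states appear). It has 15 states:
  I0: { [C → . D C], [C → . num D], [C → . num g +], [C' → . C], [D → . ( + +], [D → . f f], [D → . g C] }  — shift
  I1: { [D → ( . + +] }  — shift
  I2: { [C' → C .] }  — accept
  I3: { [C → . D C], [C → . num D], [C → . num g +], [C → D . C], [D → . ( + +], [D → . f f], [D → . g C] }  — shift
  I4: { [D → f . f] }  — shift
  I5: { [C → . D C], [C → . num D], [C → . num g +], [D → . ( + +], [D → . f f], [D → . g C], [D → g . C] }  — shift
  I6: { [C → num . D], [C → num . g +], [D → . ( + +], [D → . f f], [D → . g C] }  — shift
  I7: { [C → num D .] }  — reduce
  I8: { [C → . D C], [C → . num D], [C → . num g +], [C → num g . +], [D → . ( + +], [D → . f f], [D → . g C], [D → g . C] }  — shift
  I9: { [C → num g + .] }  — reduce
  I10: { [D → g C .] }  — reduce
  I11: { [D → f f .] }  — reduce
  I12: { [C → D C .] }  — reduce
  I13: { [D → ( + . +] }  — shift
  I14: { [D → ( + + .] }  — reduce

No state contains both a complete item and a shift item.

Answer: No shift-reduce conflicts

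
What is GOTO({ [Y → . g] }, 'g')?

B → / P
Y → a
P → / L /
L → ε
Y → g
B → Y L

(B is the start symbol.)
GOTO(I, 'g') = CLOSURE({ [A → αX.β] : [A → α.Xβ] ∈ I, X = 'g' })

Items with dot before 'g', with the dot advanced:
  [Y → . g] → [Y → g .]
Closure adds nothing (no advanced item has the dot before a non-terminal).

GOTO = { [Y → g .] }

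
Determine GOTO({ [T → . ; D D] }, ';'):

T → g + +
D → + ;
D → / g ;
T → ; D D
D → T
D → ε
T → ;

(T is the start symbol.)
GOTO(I, ';') = CLOSURE({ [A → αX.β] : [A → α.Xβ] ∈ I, X = ';' })

Items with dot before ';', with the dot advanced:
  [T → . ; D D] → [T → ; . D D]
Closure of the advanced items:
  [T → ; . D D] has the dot before D: add [D → . + ;], [D → . / g ;], [D → . T], [D → .]
  [D → . T] has the dot before T: add [T → . g + +], [T → . ; D D], [T → . ;]

GOTO = { [D → . + ;], [D → . / g ;], [D → . T], [D → .], [T → . ; D D], [T → . ;], [T → . g + +], [T → ; . D D] }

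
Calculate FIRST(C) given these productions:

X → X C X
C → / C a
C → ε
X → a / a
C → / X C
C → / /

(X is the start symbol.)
{ '/', ε }

From C → / C a:
  - '/' is a terminal: add '/' and stop
From C → ε:
  - ε-production, so ε ∈ FIRST(C)
From C → / X C:
  - '/' is a terminal: add '/' and stop
From C → / /:
  - '/' is a terminal: add '/' and stop

Collecting: FIRST(C) = { '/', ε }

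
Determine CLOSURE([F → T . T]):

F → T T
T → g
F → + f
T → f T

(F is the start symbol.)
To compute CLOSURE, for each item [A → α.Bβ] where B is a non-terminal, add [B → .γ] for all productions B → γ; repeat for the newly added items until nothing changes.

Start with: [F → T . T]
  [F → T . T] has the dot before T: add [T → . g], [T → . f T]
No further items can be added.

CLOSURE = { [F → T . T], [T → . f T], [T → . g] }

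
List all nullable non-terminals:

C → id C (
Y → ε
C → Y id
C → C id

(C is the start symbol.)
ε-productions: Y → ε
So Y is immediately nullable.
No further non-terminal can be added: every production for the remaining non-terminals contains a terminal or a non-nullable non-terminal.
Nullable = { 'Y' }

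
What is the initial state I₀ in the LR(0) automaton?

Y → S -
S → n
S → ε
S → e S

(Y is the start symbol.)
{ [S → . e S], [S → . n], [S → .], [Y → . S -], [Y' → . Y] }

First, augment the grammar with Y' → Y
I₀ = CLOSURE({ [Y' → . Y] }):
  [Y' → . Y] has the dot before Y: add [Y → . S -]
  [Y → . S -] has the dot before S: add [S → . n], [S → .], [S → . e S]
No further items can be added.

I₀ = { [S → . e S], [S → . n], [S → .], [Y → . S -], [Y' → . Y] }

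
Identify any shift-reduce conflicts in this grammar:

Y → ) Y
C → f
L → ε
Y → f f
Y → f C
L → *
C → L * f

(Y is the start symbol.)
A shift-reduce conflict occurs when an LR(0) state has both:
  - a complete (reduce) item [A → α .] (dot at the end), and
  - a shift item [B → β . c γ] (dot before a terminal).

Augment with Y' → Y and build the canonical LR(0) collection (I0 = CLOSURE({[Y' → . Y]}), then GOTO on every symbol after a dot until no new states appear). It has 11 states:
  I0: { [Y → . ) Y], [Y → . f C], [Y → . f f], [Y' → . Y] }  — shift
  I1: { [Y → ) . Y], [Y → . ) Y], [Y → . f C], [Y → . f f] }  — shift
  I2: { [Y' → Y .] }  — accept
  I3: { [C → . L * f], [C → . f], [L → . *], [L → .], [Y → f . C], [Y → f . f] }  — shift, reduce
  I4: { [L → * .] }  — reduce
  I5: { [Y → f C .] }  — reduce
  I6: { [C → L . * f] }  — shift
  I7: { [C → f .], [Y → f f .] }  — 2 reduces
  I8: { [C → L * . f] }  — shift
  I9: { [C → L * f .] }  — reduce
  I10: { [Y → ) Y .] }  — reduce

I3 contains reduce item [L → .] and shift items [C → . f], [L → . *], [Y → f . f] — shift-reduce conflict.

Answer: Yes — I3: [L → .] vs [C → . f]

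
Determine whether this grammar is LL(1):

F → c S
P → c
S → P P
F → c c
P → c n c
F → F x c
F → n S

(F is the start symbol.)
Relevant sets:
  FIRST(F) = { 'c', 'n' }

For F:
  PREDICT(F → c S) = { 'c' }
  PREDICT(F → c c) = { 'c' }
  PREDICT(F → F x c) = { 'c', 'n' }
  PREDICT(F → n S) = { 'n' }
For P:
  PREDICT(P → c) = { 'c' }
  PREDICT(P → c n c) = { 'c' }
S has a single production, so nothing to check there.

Conflict found: Predict set conflict for F: { 'c' }
The grammar is NOT LL(1).

Answer: No. Predict set conflict for F: { 'c' }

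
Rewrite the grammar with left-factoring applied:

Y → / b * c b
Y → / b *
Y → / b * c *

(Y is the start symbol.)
Left-factoring transforms A → αβ₁ | αβ₂ into A → αA' and A' → β₁ | β₂
(α is the longest common prefix among the alternatives). Repeat until
no nonterminal has two alternatives with a common prefix.

Round 1: Y has alternatives sharing prefix '/ b *'. Introduce Y': Y → / b * Y'
  Add: Y' → c b
  Add: Y' → ε
  Add: Y' → c *

Round 2: Y' has alternatives sharing prefix 'c'. Introduce Y'': Y' → c Y''
  Add: Y'' → b
  Add: Y'' → *

No remaining common prefixes — done.

Resulting grammar:
Y → / b * Y'
Y' → c Y''
Y'' → b
Y'' → *
Y' → ε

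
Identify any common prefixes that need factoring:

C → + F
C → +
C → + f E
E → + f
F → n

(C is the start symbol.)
Yes, C has productions with common prefix '+'

Left-factoring is needed when two productions for the same non-terminal
share a common prefix on the right-hand side.

Productions for C:
  C → + F
  C → +
  C → + f E

Found common prefix '+' in productions for C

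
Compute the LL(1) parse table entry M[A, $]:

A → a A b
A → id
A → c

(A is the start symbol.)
Empty (error entry)

To find M[A, $], we find productions for A where $ is in the predict set (PREDICT(N → α) = (FIRST(α) \ {ε}) ∪ (FOLLOW(N) if α ⇒* ε)).

A → a A b: PREDICT = { 'a' }
A → id: PREDICT = { 'id' }
A → c: PREDICT = { 'c' }

M[A, $] is empty (no production applies)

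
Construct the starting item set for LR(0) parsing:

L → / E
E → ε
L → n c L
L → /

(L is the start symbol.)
{ [L → . / E], [L → . /], [L → . n c L], [L' → . L] }

First, augment the grammar with L' → L
I₀ = CLOSURE({ [L' → . L] }):
  [L' → . L] has the dot before L: add [L → . / E], [L → . n c L], [L → . /]
No further items can be added.

I₀ = { [L → . / E], [L → . /], [L → . n c L], [L' → . L] }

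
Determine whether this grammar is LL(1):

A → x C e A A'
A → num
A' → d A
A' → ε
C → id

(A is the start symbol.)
No. Predict set conflict for A': { 'd' }

Relevant sets:
  FOLLOW(A') = { $, 'd' }

For A:
  PREDICT(A → x C e A A') = { 'x' }
  PREDICT(A → num) = { 'num' }
For A':
  PREDICT(A' → d A) = { 'd' }
  PREDICT(A' → ε) = { $, 'd' }
C has a single production, so nothing to check there.

Conflict found: Predict set conflict for A': { 'd' }
The grammar is NOT LL(1).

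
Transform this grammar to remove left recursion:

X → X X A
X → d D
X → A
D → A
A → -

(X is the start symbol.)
X is directly left-recursive. The standard transformation for
  A → A α₁ | ... | A α_m | β₁ | ... | β_n
is
  A  → β₁ A' | ... | β_n A'
  A' → α₁ A' | ... | α_m A' | ε

X → d D becomes X → d D X'
X → A becomes X → A X'
X → X X A becomes X' → X A X'
Add X' → ε

Productions for other non-terminals are unchanged:
  D → A
  A → -

Resulting grammar:
X → d D X'
X → A X'
X' → X A X'
X' → ε
D → A
A → -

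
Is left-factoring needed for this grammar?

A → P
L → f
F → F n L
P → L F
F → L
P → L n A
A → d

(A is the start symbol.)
Left-factoring is needed when two productions for the same non-terminal
share a common prefix on the right-hand side.

Productions for A:
  A → P
  A → d
Productions for F:
  F → F n L
  F → L
Productions for P:
  P → L F
  P → L n A

Found common prefix 'L' in productions for P

Answer: Yes, P has productions with common prefix 'L'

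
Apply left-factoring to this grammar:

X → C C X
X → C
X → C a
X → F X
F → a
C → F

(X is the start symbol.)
Left-factoring transforms A → αβ₁ | αβ₂ into A → αA' and A' → β₁ | β₂
(α is the longest common prefix among the alternatives). Repeat until
no nonterminal has two alternatives with a common prefix.

Round 1: X has alternatives sharing prefix 'C'. Introduce X': X → C X'
  Add: X' → C X
  Add: X' → ε
  Add: X' → a

No remaining common prefixes — done.

Resulting grammar:
X → C X'
X' → C X
X' → ε
X' → a
X → F X
F → a
C → F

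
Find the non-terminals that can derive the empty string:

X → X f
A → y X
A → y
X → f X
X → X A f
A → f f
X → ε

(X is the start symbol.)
ε-productions: X → ε
So X is immediately nullable.
No further non-terminal can be added: every production for the remaining non-terminals contains a terminal or a non-nullable non-terminal.
Nullable = { 'X' }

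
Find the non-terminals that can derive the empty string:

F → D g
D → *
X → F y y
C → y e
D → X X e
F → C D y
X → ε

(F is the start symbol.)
A non-terminal is nullable if it can derive ε (the empty string): either it has an ε-production, or it has a production whose right-hand side consists entirely of nullable non-terminals.

ε-productions: X → ε
So X is immediately nullable.
No further non-terminal can be added: every production for the remaining non-terminals contains a terminal or a non-nullable non-terminal.
Nullable = { 'X' }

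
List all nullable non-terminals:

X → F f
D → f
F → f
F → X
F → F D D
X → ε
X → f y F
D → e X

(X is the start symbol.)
A non-terminal is nullable if it can derive ε (the empty string): either it has an ε-production, or it has a production whose right-hand side consists entirely of nullable non-terminals.

ε-productions: X → ε
So X is immediately nullable.
F → X: every symbol on the right is nullable, so F is nullable too.
No further non-terminal can be added: every production for the remaining non-terminals contains a terminal or a non-nullable non-terminal.
Nullable = { 'F', 'X' }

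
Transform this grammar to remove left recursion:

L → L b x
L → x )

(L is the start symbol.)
L is directly left-recursive. The standard transformation for
  A → A α₁ | ... | A α_m | β₁ | ... | β_n
is
  A  → β₁ A' | ... | β_n A'
  A' → α₁ A' | ... | α_m A' | ε

L → x ) becomes L → x ) L'
L → L b x becomes L' → b x L'
Add L' → ε

Resulting grammar:
L → x ) L'
L' → b x L'
L' → ε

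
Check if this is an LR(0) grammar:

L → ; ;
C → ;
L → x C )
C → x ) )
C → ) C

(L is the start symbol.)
Yes, the grammar is LR(0)

Augment with L' → L and build the canonical LR(0) collection (I0 = CLOSURE({[L' → . L]}), then GOTO on every symbol after a dot until no new states appear). It has 13 states:
  I0: { [L → . ; ;], [L → . x C )], [L' → . L] }  — shift
  I1: { [L → ; . ;] }  — shift
  I2: { [L' → L .] }  — accept
  I3: { [C → . ) C], [C → . ;], [C → . x ) )], [L → x . C )] }  — shift
  I4: { [C → ) . C], [C → . ) C], [C → . ;], [C → . x ) )] }  — shift
  I5: { [C → ; .] }  — reduce
  I6: { [L → x C . )] }  — shift
  I7: { [C → x . ) )] }  — shift
  I8: { [C → x ) . )] }  — shift
  I9: { [C → x ) ) .] }  — reduce
  I10: { [L → x C ) .] }  — reduce
  I11: { [C → ) C .] }  — reduce
  I12: { [L → ; ; .] }  — reduce

Every state is either a pure shift/goto state or contains exactly one complete item and nothing to shift — no conflicts. The grammar is LR(0).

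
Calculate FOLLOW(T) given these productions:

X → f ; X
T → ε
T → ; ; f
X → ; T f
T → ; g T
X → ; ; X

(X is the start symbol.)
{ 'f' }

To compute FOLLOW(T), find every occurrence of T on a right-hand side N → α T β: add FIRST(β) \ {ε}, and if β is empty or nullable also add FOLLOW(N). Iterate to a fixed point.

In X → ; T f: T is followed by f, add FIRST(f) \ {ε} = { 'f' }
In T → ; g T: T is at the end; this adds FOLLOW(T) to itself — nothing new

Taking the union: FOLLOW(T) = { 'f' }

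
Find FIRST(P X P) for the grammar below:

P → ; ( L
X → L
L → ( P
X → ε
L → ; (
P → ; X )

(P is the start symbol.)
{ ';' }

FIRST sets of the non-terminals involved (from the grammar, by fixed-point iteration):
  FIRST(P) = { ';' }

To compute FIRST(P X P), process the symbols left to right:
Symbol P is a non-terminal. Add FIRST(P) \ {ε} = { ';' }
P is not nullable (ε ∉ FIRST(P)), so stop here.
FIRST(P X P) = { ';' }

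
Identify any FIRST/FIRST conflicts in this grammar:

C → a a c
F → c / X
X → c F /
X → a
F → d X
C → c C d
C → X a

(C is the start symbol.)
A FIRST/FIRST conflict occurs when two productions N → α and N → β for the same non-terminal have FIRST(α) ∩ FIRST(β) ≠ ∅ (with ε ∈ FIRST of a nullable right-hand side, so two nullable alternatives also conflict).

FIRST sets of the non-terminals at (or reachable through a nullable prefix from) the front of some alternative:
  FIRST(X) = { 'a', 'c' }

Productions for C:
  C → a a c: FIRST = { 'a' }
  C → c C d: FIRST = { 'c' }
  C → X a: FIRST = { 'a', 'c' }
Productions for F:
  F → c / X: FIRST = { 'c' }
  F → d X: FIRST = { 'd' }
Productions for X:
  X → c F /: FIRST = { 'c' }
  X → a: FIRST = { 'a' }

Conflict for C: C → a a c and C → X a
  Overlap: { 'a' }
Conflict for C: C → c C d and C → X a
  Overlap: { 'c' }

Answer: Yes. C → a a c / C → X a on { 'a' }; C → c C d / C → X a on { 'c' }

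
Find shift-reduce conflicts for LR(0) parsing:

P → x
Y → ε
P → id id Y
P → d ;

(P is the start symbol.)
A shift-reduce conflict occurs when an LR(0) state has both:
  - a complete (reduce) item [A → α .] (dot at the end), and
  - a shift item [B → β . c γ] (dot before a terminal).

Augment with P' → P and build the canonical LR(0) collection (I0 = CLOSURE({[P' → . P]}), then GOTO on every symbol after a dot until no new states appear). It has 8 states:
  I0: { [P → . d ;], [P → . id id Y], [P → . x], [P' → . P] }  — shift
  I1: { [P' → P .] }  — accept
  I2: { [P → d . ;] }  — shift
  I3: { [P → id . id Y] }  — shift
  I4: { [P → x .] }  — reduce
  I5: { [P → id id . Y], [Y → .] }  — reduce
  I6: { [P → id id Y .] }  — reduce
  I7: { [P → d ; .] }  — reduce

No state contains both a complete item and a shift item.

Answer: No shift-reduce conflicts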